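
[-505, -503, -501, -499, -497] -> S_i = -505 + 2*i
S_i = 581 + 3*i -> [581, 584, 587, 590, 593]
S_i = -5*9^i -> [-5, -45, -405, -3645, -32805]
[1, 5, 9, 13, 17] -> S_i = 1 + 4*i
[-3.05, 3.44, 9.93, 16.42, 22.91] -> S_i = -3.05 + 6.49*i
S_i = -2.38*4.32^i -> [-2.38, -10.28, -44.42, -191.88, -828.92]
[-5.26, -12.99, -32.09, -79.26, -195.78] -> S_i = -5.26*2.47^i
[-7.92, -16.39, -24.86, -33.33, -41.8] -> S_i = -7.92 + -8.47*i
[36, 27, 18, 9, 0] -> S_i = 36 + -9*i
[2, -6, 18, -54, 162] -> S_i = 2*-3^i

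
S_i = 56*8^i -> [56, 448, 3584, 28672, 229376]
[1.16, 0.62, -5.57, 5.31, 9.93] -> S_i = Random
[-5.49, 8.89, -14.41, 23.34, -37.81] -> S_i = -5.49*(-1.62)^i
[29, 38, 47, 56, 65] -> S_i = 29 + 9*i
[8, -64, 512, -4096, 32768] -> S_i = 8*-8^i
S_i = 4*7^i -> [4, 28, 196, 1372, 9604]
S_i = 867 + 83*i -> [867, 950, 1033, 1116, 1199]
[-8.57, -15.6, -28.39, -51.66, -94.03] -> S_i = -8.57*1.82^i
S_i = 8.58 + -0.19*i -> [8.58, 8.39, 8.2, 8.01, 7.82]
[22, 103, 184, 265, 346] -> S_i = 22 + 81*i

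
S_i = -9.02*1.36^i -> [-9.02, -12.27, -16.68, -22.69, -30.86]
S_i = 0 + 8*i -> [0, 8, 16, 24, 32]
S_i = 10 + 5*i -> [10, 15, 20, 25, 30]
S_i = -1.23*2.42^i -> [-1.23, -2.98, -7.2, -17.43, -42.19]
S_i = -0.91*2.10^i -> [-0.91, -1.91, -4.01, -8.43, -17.7]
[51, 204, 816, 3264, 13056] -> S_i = 51*4^i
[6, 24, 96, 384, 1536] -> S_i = 6*4^i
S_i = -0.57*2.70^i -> [-0.57, -1.54, -4.16, -11.22, -30.29]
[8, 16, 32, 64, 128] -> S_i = 8*2^i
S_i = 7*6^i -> [7, 42, 252, 1512, 9072]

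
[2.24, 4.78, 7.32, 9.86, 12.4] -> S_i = 2.24 + 2.54*i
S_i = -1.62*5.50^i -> [-1.62, -8.91, -49.0, -269.53, -1482.4]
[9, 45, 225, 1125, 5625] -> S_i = 9*5^i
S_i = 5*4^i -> [5, 20, 80, 320, 1280]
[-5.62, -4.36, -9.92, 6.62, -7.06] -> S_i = Random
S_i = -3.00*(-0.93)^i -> [-3.0, 2.79, -2.59, 2.41, -2.24]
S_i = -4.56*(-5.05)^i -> [-4.56, 23.03, -116.29, 587.27, -2965.72]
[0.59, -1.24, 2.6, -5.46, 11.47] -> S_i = 0.59*(-2.10)^i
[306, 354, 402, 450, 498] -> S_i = 306 + 48*i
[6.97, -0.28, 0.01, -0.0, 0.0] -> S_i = 6.97*(-0.04)^i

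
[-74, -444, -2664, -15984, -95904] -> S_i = -74*6^i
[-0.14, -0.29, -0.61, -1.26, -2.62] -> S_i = -0.14*2.08^i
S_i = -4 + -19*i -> [-4, -23, -42, -61, -80]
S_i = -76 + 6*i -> [-76, -70, -64, -58, -52]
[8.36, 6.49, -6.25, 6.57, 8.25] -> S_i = Random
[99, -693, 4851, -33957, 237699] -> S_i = 99*-7^i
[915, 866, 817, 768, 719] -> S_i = 915 + -49*i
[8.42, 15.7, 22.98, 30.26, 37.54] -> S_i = 8.42 + 7.28*i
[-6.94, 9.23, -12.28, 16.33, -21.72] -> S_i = -6.94*(-1.33)^i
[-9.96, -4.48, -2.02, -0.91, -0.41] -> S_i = -9.96*0.45^i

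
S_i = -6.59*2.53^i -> [-6.59, -16.67, -42.18, -106.72, -270.0]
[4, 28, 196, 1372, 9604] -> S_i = 4*7^i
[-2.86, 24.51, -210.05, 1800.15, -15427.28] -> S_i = -2.86*(-8.57)^i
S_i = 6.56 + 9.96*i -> [6.56, 16.52, 26.48, 36.44, 46.4]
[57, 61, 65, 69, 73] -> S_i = 57 + 4*i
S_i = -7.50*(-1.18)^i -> [-7.5, 8.85, -10.44, 12.32, -14.54]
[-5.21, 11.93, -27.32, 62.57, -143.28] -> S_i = -5.21*(-2.29)^i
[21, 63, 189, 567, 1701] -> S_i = 21*3^i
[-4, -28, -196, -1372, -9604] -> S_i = -4*7^i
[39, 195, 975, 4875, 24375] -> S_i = 39*5^i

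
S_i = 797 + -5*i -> [797, 792, 787, 782, 777]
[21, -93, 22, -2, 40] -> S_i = Random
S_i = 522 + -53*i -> [522, 469, 416, 363, 310]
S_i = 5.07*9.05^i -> [5.07, 45.88, 415.25, 3757.97, 34009.66]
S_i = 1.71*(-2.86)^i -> [1.71, -4.89, 13.99, -40.0, 114.41]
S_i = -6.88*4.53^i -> [-6.88, -31.17, -141.18, -639.56, -2897.22]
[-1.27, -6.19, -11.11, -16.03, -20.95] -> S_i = -1.27 + -4.92*i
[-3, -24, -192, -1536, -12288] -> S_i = -3*8^i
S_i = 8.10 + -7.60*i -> [8.1, 0.5, -7.1, -14.7, -22.3]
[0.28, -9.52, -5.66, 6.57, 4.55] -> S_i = Random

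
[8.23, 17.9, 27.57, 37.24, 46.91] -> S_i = 8.23 + 9.67*i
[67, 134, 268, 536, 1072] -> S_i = 67*2^i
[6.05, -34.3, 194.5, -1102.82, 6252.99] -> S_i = 6.05*(-5.67)^i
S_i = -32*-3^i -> [-32, 96, -288, 864, -2592]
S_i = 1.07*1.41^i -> [1.07, 1.51, 2.13, 3.0, 4.23]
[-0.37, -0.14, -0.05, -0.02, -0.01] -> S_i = -0.37*0.37^i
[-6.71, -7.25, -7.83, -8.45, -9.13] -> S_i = -6.71*1.08^i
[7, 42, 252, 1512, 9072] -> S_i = 7*6^i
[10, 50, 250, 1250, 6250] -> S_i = 10*5^i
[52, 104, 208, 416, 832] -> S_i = 52*2^i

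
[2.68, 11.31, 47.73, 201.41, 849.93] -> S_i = 2.68*4.22^i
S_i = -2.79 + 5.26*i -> [-2.79, 2.47, 7.73, 12.99, 18.25]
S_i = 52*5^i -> [52, 260, 1300, 6500, 32500]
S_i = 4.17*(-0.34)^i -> [4.17, -1.42, 0.48, -0.16, 0.06]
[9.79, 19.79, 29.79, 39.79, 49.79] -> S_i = 9.79 + 10.00*i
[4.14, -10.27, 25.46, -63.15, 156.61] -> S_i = 4.14*(-2.48)^i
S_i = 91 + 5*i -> [91, 96, 101, 106, 111]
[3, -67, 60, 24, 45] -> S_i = Random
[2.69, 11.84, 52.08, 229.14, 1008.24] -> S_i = 2.69*4.40^i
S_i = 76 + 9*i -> [76, 85, 94, 103, 112]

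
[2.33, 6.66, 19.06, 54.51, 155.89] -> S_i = 2.33*2.86^i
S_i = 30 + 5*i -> [30, 35, 40, 45, 50]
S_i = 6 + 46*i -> [6, 52, 98, 144, 190]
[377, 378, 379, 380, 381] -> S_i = 377 + 1*i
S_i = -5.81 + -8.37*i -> [-5.81, -14.18, -22.55, -30.92, -39.29]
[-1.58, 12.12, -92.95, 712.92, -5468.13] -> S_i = -1.58*(-7.67)^i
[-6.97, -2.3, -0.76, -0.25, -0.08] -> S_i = -6.97*0.33^i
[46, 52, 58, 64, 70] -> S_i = 46 + 6*i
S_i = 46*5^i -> [46, 230, 1150, 5750, 28750]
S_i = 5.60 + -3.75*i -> [5.6, 1.85, -1.9, -5.65, -9.4]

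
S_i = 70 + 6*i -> [70, 76, 82, 88, 94]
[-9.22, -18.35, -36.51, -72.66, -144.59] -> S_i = -9.22*1.99^i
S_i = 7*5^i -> [7, 35, 175, 875, 4375]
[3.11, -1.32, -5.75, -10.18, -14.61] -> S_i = 3.11 + -4.43*i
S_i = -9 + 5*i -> [-9, -4, 1, 6, 11]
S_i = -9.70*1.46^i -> [-9.7, -14.16, -20.68, -30.19, -44.07]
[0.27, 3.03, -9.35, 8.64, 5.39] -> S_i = Random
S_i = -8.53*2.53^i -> [-8.53, -21.58, -54.6, -138.14, -349.49]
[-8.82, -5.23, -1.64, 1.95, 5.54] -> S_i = -8.82 + 3.59*i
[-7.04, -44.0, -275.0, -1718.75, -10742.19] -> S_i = -7.04*6.25^i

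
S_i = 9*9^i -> [9, 81, 729, 6561, 59049]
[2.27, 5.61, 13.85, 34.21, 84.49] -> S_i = 2.27*2.47^i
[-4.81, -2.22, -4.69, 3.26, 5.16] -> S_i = Random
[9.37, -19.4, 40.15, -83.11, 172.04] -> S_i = 9.37*(-2.07)^i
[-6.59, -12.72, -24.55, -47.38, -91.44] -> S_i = -6.59*1.93^i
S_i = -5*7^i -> [-5, -35, -245, -1715, -12005]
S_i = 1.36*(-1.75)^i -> [1.36, -2.38, 4.16, -7.29, 12.76]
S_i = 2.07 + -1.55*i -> [2.07, 0.52, -1.03, -2.58, -4.13]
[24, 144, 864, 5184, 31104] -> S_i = 24*6^i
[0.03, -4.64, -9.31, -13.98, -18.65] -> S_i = 0.03 + -4.67*i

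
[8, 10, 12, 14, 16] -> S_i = 8 + 2*i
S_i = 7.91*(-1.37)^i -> [7.91, -10.84, 14.85, -20.34, 27.86]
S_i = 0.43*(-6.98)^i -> [0.43, -3.0, 20.95, -146.23, 1020.68]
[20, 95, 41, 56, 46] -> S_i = Random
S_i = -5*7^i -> [-5, -35, -245, -1715, -12005]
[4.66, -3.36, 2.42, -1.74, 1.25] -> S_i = 4.66*(-0.72)^i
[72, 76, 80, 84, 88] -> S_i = 72 + 4*i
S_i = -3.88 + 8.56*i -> [-3.88, 4.68, 13.24, 21.8, 30.36]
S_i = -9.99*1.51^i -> [-9.99, -15.08, -22.78, -34.4, -51.94]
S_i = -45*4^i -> [-45, -180, -720, -2880, -11520]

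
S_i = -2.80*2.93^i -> [-2.8, -8.2, -24.04, -70.43, -206.36]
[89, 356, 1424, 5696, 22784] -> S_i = 89*4^i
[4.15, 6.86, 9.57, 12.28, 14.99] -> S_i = 4.15 + 2.71*i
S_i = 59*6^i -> [59, 354, 2124, 12744, 76464]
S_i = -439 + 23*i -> [-439, -416, -393, -370, -347]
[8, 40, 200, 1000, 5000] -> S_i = 8*5^i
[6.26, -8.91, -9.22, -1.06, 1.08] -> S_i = Random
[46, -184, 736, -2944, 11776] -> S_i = 46*-4^i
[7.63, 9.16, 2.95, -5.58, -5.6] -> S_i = Random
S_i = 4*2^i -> [4, 8, 16, 32, 64]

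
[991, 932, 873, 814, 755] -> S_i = 991 + -59*i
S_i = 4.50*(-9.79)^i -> [4.5, -44.05, 431.3, -4222.41, 41337.41]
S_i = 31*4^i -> [31, 124, 496, 1984, 7936]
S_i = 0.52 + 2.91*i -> [0.52, 3.43, 6.34, 9.25, 12.16]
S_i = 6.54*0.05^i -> [6.54, 0.33, 0.02, 0.0, 0.0]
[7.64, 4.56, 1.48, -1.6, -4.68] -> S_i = 7.64 + -3.08*i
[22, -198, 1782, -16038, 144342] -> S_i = 22*-9^i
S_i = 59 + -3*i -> [59, 56, 53, 50, 47]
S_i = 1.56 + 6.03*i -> [1.56, 7.59, 13.62, 19.65, 25.68]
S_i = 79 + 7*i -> [79, 86, 93, 100, 107]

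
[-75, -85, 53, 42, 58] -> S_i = Random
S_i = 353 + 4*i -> [353, 357, 361, 365, 369]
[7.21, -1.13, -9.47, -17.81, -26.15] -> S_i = 7.21 + -8.34*i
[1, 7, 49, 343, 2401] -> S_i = 1*7^i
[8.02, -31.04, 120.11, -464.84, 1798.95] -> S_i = 8.02*(-3.87)^i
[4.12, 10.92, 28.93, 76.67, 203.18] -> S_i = 4.12*2.65^i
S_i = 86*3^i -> [86, 258, 774, 2322, 6966]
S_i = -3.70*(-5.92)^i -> [-3.7, 21.9, -129.67, 767.66, -4544.53]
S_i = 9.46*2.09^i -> [9.46, 19.77, 41.32, 86.36, 180.5]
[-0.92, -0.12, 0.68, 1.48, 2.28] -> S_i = -0.92 + 0.80*i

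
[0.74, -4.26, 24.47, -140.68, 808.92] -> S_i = 0.74*(-5.75)^i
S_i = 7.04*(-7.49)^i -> [7.04, -52.73, 394.94, -2958.14, 22156.44]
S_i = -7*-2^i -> [-7, 14, -28, 56, -112]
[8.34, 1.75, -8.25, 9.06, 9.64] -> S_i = Random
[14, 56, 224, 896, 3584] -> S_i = 14*4^i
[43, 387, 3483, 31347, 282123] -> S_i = 43*9^i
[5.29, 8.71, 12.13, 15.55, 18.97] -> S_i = 5.29 + 3.42*i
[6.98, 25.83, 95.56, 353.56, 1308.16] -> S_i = 6.98*3.70^i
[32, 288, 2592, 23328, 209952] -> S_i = 32*9^i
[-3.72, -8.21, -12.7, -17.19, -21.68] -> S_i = -3.72 + -4.49*i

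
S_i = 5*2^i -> [5, 10, 20, 40, 80]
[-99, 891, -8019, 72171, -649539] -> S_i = -99*-9^i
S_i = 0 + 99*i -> [0, 99, 198, 297, 396]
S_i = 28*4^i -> [28, 112, 448, 1792, 7168]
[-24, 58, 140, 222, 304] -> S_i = -24 + 82*i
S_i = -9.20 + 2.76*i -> [-9.2, -6.44, -3.68, -0.92, 1.84]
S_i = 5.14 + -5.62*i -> [5.14, -0.48, -6.1, -11.72, -17.34]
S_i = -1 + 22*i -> [-1, 21, 43, 65, 87]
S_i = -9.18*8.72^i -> [-9.18, -80.05, -698.03, -6086.84, -53077.28]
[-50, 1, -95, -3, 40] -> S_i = Random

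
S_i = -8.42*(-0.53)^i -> [-8.42, 4.46, -2.37, 1.25, -0.66]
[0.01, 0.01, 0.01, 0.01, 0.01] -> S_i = 0.01*1.03^i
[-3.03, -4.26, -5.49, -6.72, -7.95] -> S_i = -3.03 + -1.23*i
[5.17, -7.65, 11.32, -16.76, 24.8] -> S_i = 5.17*(-1.48)^i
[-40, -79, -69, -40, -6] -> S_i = Random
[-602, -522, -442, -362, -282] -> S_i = -602 + 80*i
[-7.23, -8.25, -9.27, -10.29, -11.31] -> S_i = -7.23 + -1.02*i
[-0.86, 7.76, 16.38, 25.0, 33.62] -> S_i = -0.86 + 8.62*i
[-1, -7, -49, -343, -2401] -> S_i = -1*7^i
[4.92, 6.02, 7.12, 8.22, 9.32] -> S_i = 4.92 + 1.10*i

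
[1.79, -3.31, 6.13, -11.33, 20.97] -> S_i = 1.79*(-1.85)^i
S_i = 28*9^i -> [28, 252, 2268, 20412, 183708]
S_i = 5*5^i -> [5, 25, 125, 625, 3125]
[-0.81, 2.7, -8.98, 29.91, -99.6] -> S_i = -0.81*(-3.33)^i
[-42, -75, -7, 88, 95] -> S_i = Random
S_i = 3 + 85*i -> [3, 88, 173, 258, 343]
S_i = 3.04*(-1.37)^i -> [3.04, -4.16, 5.71, -7.82, 10.71]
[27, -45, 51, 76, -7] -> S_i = Random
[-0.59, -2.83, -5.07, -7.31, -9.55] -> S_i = -0.59 + -2.24*i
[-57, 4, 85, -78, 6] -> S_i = Random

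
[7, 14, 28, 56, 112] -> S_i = 7*2^i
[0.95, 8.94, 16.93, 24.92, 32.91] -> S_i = 0.95 + 7.99*i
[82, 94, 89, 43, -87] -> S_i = Random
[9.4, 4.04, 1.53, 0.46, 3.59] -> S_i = Random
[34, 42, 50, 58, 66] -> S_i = 34 + 8*i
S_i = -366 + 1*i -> [-366, -365, -364, -363, -362]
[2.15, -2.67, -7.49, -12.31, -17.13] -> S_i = 2.15 + -4.82*i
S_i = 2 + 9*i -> [2, 11, 20, 29, 38]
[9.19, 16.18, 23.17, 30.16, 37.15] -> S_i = 9.19 + 6.99*i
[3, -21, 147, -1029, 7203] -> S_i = 3*-7^i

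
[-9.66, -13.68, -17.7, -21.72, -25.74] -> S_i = -9.66 + -4.02*i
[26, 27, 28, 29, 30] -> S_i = 26 + 1*i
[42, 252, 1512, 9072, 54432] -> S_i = 42*6^i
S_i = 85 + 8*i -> [85, 93, 101, 109, 117]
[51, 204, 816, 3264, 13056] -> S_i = 51*4^i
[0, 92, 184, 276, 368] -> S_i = 0 + 92*i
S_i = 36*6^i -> [36, 216, 1296, 7776, 46656]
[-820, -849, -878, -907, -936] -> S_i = -820 + -29*i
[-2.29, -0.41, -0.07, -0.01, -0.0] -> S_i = -2.29*0.18^i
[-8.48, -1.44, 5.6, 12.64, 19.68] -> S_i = -8.48 + 7.04*i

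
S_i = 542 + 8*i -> [542, 550, 558, 566, 574]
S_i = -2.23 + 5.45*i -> [-2.23, 3.22, 8.67, 14.12, 19.57]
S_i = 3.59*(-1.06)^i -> [3.59, -3.81, 4.03, -4.28, 4.53]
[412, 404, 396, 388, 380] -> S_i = 412 + -8*i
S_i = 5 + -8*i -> [5, -3, -11, -19, -27]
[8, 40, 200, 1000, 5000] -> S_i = 8*5^i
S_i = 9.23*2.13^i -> [9.23, 19.66, 41.88, 89.2, 189.99]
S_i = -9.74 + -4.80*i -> [-9.74, -14.54, -19.34, -24.14, -28.94]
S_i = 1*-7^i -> [1, -7, 49, -343, 2401]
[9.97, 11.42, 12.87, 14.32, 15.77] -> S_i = 9.97 + 1.45*i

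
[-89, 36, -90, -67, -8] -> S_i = Random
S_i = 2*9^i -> [2, 18, 162, 1458, 13122]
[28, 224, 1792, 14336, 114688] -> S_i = 28*8^i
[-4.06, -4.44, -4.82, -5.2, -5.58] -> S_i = -4.06 + -0.38*i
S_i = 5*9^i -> [5, 45, 405, 3645, 32805]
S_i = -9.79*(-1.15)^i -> [-9.79, 11.26, -12.95, 14.89, -17.12]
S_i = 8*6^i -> [8, 48, 288, 1728, 10368]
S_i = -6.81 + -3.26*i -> [-6.81, -10.07, -13.33, -16.59, -19.85]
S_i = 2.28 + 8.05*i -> [2.28, 10.33, 18.38, 26.43, 34.48]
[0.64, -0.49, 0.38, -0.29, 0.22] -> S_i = 0.64*(-0.77)^i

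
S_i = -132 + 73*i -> [-132, -59, 14, 87, 160]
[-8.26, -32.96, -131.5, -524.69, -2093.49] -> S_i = -8.26*3.99^i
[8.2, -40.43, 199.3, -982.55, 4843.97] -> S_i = 8.20*(-4.93)^i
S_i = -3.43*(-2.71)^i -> [-3.43, 9.3, -25.19, 68.27, -185.0]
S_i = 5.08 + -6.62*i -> [5.08, -1.54, -8.16, -14.78, -21.4]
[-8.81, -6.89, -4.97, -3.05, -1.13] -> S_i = -8.81 + 1.92*i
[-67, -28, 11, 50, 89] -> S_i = -67 + 39*i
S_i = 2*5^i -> [2, 10, 50, 250, 1250]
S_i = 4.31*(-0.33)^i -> [4.31, -1.42, 0.47, -0.15, 0.05]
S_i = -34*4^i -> [-34, -136, -544, -2176, -8704]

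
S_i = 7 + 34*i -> [7, 41, 75, 109, 143]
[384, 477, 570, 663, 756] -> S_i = 384 + 93*i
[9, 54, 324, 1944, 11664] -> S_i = 9*6^i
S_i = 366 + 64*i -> [366, 430, 494, 558, 622]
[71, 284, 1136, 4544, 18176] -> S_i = 71*4^i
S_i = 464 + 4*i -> [464, 468, 472, 476, 480]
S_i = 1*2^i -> [1, 2, 4, 8, 16]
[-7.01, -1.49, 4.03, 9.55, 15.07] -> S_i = -7.01 + 5.52*i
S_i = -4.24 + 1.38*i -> [-4.24, -2.86, -1.48, -0.1, 1.28]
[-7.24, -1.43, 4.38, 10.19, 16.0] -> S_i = -7.24 + 5.81*i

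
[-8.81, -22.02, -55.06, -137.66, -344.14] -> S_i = -8.81*2.50^i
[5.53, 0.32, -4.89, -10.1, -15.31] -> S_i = 5.53 + -5.21*i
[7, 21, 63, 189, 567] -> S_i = 7*3^i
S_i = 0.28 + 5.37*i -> [0.28, 5.65, 11.02, 16.39, 21.76]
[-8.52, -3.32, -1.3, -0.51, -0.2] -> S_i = -8.52*0.39^i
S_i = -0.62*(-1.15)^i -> [-0.62, 0.71, -0.82, 0.94, -1.08]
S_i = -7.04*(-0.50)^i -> [-7.04, 3.52, -1.76, 0.88, -0.44]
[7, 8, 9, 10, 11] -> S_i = 7 + 1*i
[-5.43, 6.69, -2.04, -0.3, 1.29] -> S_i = Random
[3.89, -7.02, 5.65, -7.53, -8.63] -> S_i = Random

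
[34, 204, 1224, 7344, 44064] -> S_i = 34*6^i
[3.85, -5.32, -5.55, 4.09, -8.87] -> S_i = Random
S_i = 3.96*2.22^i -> [3.96, 8.79, 19.52, 43.33, 96.18]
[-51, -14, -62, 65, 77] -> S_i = Random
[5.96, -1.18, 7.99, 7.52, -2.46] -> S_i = Random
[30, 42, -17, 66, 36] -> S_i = Random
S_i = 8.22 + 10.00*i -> [8.22, 18.22, 28.22, 38.22, 48.22]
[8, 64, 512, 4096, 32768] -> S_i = 8*8^i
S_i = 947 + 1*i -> [947, 948, 949, 950, 951]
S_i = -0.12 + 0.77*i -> [-0.12, 0.65, 1.42, 2.19, 2.96]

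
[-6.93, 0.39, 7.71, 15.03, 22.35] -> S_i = -6.93 + 7.32*i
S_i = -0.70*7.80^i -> [-0.7, -5.46, -42.59, -332.19, -2591.05]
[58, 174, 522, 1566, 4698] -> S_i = 58*3^i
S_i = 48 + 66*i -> [48, 114, 180, 246, 312]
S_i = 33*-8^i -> [33, -264, 2112, -16896, 135168]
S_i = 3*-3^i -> [3, -9, 27, -81, 243]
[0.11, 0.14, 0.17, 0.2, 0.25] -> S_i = 0.11*1.23^i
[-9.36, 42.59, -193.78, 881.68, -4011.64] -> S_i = -9.36*(-4.55)^i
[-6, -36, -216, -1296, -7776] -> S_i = -6*6^i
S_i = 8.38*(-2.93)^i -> [8.38, -24.55, 71.94, -210.79, 617.61]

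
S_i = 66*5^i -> [66, 330, 1650, 8250, 41250]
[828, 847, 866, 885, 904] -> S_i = 828 + 19*i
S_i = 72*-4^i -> [72, -288, 1152, -4608, 18432]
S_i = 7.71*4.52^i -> [7.71, 34.85, 157.52, 711.98, 3218.16]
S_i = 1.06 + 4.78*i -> [1.06, 5.84, 10.62, 15.4, 20.18]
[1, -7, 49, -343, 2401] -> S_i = 1*-7^i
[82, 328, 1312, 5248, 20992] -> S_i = 82*4^i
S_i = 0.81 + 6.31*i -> [0.81, 7.12, 13.43, 19.74, 26.05]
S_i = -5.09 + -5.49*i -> [-5.09, -10.58, -16.07, -21.56, -27.05]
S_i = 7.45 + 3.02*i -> [7.45, 10.47, 13.49, 16.51, 19.53]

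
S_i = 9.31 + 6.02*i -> [9.31, 15.33, 21.35, 27.37, 33.39]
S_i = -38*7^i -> [-38, -266, -1862, -13034, -91238]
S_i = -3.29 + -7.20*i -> [-3.29, -10.49, -17.69, -24.89, -32.09]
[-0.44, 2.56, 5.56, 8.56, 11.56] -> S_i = -0.44 + 3.00*i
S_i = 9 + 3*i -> [9, 12, 15, 18, 21]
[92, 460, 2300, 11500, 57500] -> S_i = 92*5^i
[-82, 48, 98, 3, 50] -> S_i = Random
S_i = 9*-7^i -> [9, -63, 441, -3087, 21609]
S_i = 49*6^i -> [49, 294, 1764, 10584, 63504]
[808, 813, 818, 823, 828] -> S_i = 808 + 5*i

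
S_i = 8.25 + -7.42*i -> [8.25, 0.83, -6.59, -14.01, -21.43]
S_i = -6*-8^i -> [-6, 48, -384, 3072, -24576]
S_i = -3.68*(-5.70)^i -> [-3.68, 20.98, -119.56, 681.51, -3884.61]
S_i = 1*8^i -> [1, 8, 64, 512, 4096]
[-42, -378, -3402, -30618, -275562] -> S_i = -42*9^i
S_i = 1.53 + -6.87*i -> [1.53, -5.34, -12.21, -19.08, -25.95]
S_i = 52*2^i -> [52, 104, 208, 416, 832]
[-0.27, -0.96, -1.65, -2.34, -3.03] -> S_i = -0.27 + -0.69*i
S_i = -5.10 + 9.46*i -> [-5.1, 4.36, 13.82, 23.28, 32.74]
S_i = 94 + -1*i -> [94, 93, 92, 91, 90]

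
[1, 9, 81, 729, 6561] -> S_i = 1*9^i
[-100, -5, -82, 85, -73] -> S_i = Random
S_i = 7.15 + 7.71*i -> [7.15, 14.86, 22.57, 30.28, 37.99]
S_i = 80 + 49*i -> [80, 129, 178, 227, 276]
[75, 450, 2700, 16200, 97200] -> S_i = 75*6^i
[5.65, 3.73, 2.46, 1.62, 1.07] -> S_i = 5.65*0.66^i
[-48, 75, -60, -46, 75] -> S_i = Random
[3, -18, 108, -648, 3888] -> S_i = 3*-6^i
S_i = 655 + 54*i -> [655, 709, 763, 817, 871]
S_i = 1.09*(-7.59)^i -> [1.09, -8.27, 62.79, -476.6, 3617.38]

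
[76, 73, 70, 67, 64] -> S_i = 76 + -3*i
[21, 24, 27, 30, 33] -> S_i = 21 + 3*i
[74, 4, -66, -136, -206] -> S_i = 74 + -70*i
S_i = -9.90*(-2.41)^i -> [-9.9, 23.86, -57.5, 138.58, -333.97]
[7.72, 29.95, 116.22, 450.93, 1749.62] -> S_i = 7.72*3.88^i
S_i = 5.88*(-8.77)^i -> [5.88, -51.57, 452.25, -3966.21, 34783.69]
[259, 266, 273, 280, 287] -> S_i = 259 + 7*i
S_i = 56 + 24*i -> [56, 80, 104, 128, 152]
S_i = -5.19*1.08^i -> [-5.19, -5.61, -6.05, -6.54, -7.06]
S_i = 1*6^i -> [1, 6, 36, 216, 1296]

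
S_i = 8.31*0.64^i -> [8.31, 5.32, 3.4, 2.18, 1.39]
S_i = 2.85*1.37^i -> [2.85, 3.9, 5.35, 7.33, 10.04]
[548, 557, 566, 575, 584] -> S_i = 548 + 9*i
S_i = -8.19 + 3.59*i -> [-8.19, -4.6, -1.01, 2.58, 6.17]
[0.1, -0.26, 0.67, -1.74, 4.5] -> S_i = 0.10*(-2.59)^i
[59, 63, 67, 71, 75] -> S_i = 59 + 4*i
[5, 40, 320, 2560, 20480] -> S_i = 5*8^i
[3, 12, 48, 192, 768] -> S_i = 3*4^i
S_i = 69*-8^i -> [69, -552, 4416, -35328, 282624]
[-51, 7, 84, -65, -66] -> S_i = Random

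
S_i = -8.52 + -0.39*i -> [-8.52, -8.91, -9.3, -9.69, -10.08]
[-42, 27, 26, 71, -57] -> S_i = Random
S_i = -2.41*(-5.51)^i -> [-2.41, 13.28, -73.17, 403.15, -2221.38]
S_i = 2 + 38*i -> [2, 40, 78, 116, 154]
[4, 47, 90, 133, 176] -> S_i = 4 + 43*i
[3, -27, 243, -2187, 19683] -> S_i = 3*-9^i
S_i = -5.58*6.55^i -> [-5.58, -36.55, -239.4, -1568.04, -10270.68]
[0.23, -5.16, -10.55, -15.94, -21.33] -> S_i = 0.23 + -5.39*i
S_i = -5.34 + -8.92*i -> [-5.34, -14.26, -23.18, -32.1, -41.02]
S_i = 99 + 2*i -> [99, 101, 103, 105, 107]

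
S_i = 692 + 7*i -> [692, 699, 706, 713, 720]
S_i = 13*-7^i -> [13, -91, 637, -4459, 31213]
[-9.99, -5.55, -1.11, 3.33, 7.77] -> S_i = -9.99 + 4.44*i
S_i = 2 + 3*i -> [2, 5, 8, 11, 14]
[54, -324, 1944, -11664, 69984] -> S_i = 54*-6^i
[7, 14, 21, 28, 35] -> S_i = 7 + 7*i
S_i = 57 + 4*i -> [57, 61, 65, 69, 73]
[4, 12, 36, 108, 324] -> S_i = 4*3^i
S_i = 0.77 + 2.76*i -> [0.77, 3.53, 6.29, 9.05, 11.81]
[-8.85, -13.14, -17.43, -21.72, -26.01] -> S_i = -8.85 + -4.29*i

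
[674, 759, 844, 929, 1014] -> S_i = 674 + 85*i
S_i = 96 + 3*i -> [96, 99, 102, 105, 108]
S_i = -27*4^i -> [-27, -108, -432, -1728, -6912]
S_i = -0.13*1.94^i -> [-0.13, -0.25, -0.49, -0.95, -1.84]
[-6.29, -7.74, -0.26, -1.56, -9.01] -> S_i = Random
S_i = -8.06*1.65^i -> [-8.06, -13.3, -21.94, -36.21, -59.74]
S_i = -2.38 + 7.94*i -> [-2.38, 5.56, 13.5, 21.44, 29.38]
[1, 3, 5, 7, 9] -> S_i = 1 + 2*i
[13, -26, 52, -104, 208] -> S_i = 13*-2^i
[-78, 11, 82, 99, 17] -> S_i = Random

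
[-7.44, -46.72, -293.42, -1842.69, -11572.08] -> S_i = -7.44*6.28^i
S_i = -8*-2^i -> [-8, 16, -32, 64, -128]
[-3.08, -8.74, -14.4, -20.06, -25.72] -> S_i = -3.08 + -5.66*i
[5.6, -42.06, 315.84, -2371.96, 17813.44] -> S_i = 5.60*(-7.51)^i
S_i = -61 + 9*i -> [-61, -52, -43, -34, -25]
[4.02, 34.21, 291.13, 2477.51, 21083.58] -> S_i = 4.02*8.51^i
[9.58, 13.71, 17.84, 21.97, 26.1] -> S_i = 9.58 + 4.13*i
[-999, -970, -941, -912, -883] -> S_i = -999 + 29*i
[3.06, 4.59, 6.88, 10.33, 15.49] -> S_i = 3.06*1.50^i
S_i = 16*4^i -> [16, 64, 256, 1024, 4096]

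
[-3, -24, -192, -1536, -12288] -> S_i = -3*8^i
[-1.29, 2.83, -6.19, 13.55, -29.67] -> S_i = -1.29*(-2.19)^i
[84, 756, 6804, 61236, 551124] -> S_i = 84*9^i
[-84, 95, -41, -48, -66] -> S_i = Random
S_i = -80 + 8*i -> [-80, -72, -64, -56, -48]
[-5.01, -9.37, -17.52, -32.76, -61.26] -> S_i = -5.01*1.87^i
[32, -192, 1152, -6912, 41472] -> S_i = 32*-6^i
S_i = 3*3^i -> [3, 9, 27, 81, 243]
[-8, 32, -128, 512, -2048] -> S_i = -8*-4^i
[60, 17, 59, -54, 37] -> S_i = Random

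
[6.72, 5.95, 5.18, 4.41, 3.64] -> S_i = 6.72 + -0.77*i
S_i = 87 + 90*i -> [87, 177, 267, 357, 447]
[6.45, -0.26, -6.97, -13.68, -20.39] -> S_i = 6.45 + -6.71*i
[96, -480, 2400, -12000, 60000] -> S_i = 96*-5^i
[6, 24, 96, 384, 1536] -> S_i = 6*4^i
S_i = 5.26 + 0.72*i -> [5.26, 5.98, 6.7, 7.42, 8.14]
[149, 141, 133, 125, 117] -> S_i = 149 + -8*i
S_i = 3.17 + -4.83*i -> [3.17, -1.66, -6.49, -11.32, -16.15]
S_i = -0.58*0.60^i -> [-0.58, -0.35, -0.21, -0.13, -0.08]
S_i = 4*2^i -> [4, 8, 16, 32, 64]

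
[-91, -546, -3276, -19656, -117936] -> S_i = -91*6^i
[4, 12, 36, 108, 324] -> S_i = 4*3^i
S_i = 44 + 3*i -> [44, 47, 50, 53, 56]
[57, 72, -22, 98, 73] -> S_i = Random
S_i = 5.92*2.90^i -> [5.92, 17.17, 49.79, 144.38, 418.71]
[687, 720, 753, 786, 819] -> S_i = 687 + 33*i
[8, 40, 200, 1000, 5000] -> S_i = 8*5^i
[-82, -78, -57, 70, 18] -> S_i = Random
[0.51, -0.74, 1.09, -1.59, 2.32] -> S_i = 0.51*(-1.46)^i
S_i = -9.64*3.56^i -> [-9.64, -34.32, -122.17, -434.94, -1548.38]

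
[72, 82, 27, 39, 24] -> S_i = Random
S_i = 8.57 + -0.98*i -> [8.57, 7.59, 6.61, 5.63, 4.65]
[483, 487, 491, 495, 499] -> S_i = 483 + 4*i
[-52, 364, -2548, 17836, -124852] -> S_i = -52*-7^i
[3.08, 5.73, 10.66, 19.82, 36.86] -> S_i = 3.08*1.86^i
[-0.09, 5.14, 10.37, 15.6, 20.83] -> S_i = -0.09 + 5.23*i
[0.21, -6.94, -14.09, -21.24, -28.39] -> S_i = 0.21 + -7.15*i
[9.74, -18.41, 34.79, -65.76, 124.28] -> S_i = 9.74*(-1.89)^i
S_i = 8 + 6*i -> [8, 14, 20, 26, 32]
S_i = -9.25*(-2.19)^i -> [-9.25, 20.26, -44.36, 97.16, -212.77]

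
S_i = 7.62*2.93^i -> [7.62, 22.33, 65.42, 191.67, 561.6]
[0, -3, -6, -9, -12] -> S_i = 0 + -3*i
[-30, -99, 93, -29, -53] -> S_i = Random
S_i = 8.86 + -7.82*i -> [8.86, 1.04, -6.78, -14.6, -22.42]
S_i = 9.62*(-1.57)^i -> [9.62, -15.1, 23.71, -37.23, 58.45]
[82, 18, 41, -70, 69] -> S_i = Random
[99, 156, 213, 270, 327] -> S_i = 99 + 57*i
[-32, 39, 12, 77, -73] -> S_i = Random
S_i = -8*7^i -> [-8, -56, -392, -2744, -19208]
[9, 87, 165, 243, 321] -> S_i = 9 + 78*i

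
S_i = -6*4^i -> [-6, -24, -96, -384, -1536]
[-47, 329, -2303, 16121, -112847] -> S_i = -47*-7^i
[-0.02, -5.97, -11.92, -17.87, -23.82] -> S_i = -0.02 + -5.95*i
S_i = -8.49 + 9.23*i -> [-8.49, 0.74, 9.97, 19.2, 28.43]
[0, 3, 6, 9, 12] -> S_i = 0 + 3*i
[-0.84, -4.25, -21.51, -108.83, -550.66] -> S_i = -0.84*5.06^i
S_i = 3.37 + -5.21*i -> [3.37, -1.84, -7.05, -12.26, -17.47]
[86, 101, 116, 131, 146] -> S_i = 86 + 15*i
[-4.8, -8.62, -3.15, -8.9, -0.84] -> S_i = Random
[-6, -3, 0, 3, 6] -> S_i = -6 + 3*i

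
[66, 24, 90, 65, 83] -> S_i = Random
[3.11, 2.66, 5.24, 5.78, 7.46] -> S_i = Random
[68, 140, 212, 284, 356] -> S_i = 68 + 72*i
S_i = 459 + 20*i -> [459, 479, 499, 519, 539]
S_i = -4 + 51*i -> [-4, 47, 98, 149, 200]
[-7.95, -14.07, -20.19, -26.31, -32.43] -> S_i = -7.95 + -6.12*i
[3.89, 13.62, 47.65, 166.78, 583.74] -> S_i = 3.89*3.50^i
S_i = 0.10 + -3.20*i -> [0.1, -3.1, -6.3, -9.5, -12.7]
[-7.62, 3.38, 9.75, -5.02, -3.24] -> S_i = Random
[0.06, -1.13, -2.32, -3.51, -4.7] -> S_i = 0.06 + -1.19*i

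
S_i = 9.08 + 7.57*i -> [9.08, 16.65, 24.22, 31.79, 39.36]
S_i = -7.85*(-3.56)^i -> [-7.85, 27.95, -99.49, 354.18, -1260.87]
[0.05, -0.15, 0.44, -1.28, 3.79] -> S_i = 0.05*(-2.95)^i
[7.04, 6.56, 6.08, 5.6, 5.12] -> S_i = 7.04 + -0.48*i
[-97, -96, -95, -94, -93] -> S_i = -97 + 1*i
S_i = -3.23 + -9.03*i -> [-3.23, -12.26, -21.29, -30.32, -39.35]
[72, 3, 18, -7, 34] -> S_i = Random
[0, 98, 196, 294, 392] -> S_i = 0 + 98*i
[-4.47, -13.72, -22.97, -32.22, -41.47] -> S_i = -4.47 + -9.25*i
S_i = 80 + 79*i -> [80, 159, 238, 317, 396]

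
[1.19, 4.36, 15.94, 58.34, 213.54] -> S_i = 1.19*3.66^i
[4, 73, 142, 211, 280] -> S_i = 4 + 69*i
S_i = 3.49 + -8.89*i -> [3.49, -5.4, -14.29, -23.18, -32.07]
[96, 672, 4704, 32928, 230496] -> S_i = 96*7^i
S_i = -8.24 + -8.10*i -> [-8.24, -16.34, -24.44, -32.54, -40.64]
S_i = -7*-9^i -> [-7, 63, -567, 5103, -45927]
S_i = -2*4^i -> [-2, -8, -32, -128, -512]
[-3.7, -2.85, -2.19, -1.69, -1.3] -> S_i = -3.70*0.77^i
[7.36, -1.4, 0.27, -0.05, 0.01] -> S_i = 7.36*(-0.19)^i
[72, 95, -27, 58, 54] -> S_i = Random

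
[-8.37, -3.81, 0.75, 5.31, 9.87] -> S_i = -8.37 + 4.56*i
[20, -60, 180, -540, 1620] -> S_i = 20*-3^i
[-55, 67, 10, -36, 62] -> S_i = Random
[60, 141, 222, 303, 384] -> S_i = 60 + 81*i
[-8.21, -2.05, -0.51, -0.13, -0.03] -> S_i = -8.21*0.25^i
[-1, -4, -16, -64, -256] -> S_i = -1*4^i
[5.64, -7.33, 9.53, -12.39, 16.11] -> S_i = 5.64*(-1.30)^i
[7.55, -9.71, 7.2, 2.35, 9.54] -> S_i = Random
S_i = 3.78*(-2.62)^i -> [3.78, -9.9, 25.95, -67.98, 178.11]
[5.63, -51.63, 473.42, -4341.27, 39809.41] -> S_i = 5.63*(-9.17)^i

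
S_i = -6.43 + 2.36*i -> [-6.43, -4.07, -1.71, 0.65, 3.01]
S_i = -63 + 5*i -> [-63, -58, -53, -48, -43]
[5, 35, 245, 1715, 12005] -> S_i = 5*7^i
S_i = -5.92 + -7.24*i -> [-5.92, -13.16, -20.4, -27.64, -34.88]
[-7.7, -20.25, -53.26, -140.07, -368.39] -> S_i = -7.70*2.63^i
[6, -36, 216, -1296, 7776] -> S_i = 6*-6^i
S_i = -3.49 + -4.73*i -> [-3.49, -8.22, -12.95, -17.68, -22.41]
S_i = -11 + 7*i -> [-11, -4, 3, 10, 17]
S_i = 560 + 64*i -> [560, 624, 688, 752, 816]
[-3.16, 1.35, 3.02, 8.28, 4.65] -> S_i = Random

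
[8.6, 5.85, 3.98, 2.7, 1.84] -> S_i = 8.60*0.68^i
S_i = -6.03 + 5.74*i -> [-6.03, -0.29, 5.45, 11.19, 16.93]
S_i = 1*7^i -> [1, 7, 49, 343, 2401]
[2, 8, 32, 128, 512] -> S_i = 2*4^i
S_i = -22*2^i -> [-22, -44, -88, -176, -352]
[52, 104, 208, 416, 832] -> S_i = 52*2^i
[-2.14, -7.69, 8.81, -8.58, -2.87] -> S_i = Random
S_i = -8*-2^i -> [-8, 16, -32, 64, -128]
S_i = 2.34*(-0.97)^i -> [2.34, -2.27, 2.2, -2.14, 2.07]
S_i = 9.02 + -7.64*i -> [9.02, 1.38, -6.26, -13.9, -21.54]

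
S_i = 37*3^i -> [37, 111, 333, 999, 2997]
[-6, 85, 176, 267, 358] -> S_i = -6 + 91*i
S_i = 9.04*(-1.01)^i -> [9.04, -9.13, 9.22, -9.31, 9.41]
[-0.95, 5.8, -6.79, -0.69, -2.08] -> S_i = Random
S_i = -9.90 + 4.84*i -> [-9.9, -5.06, -0.22, 4.62, 9.46]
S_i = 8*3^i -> [8, 24, 72, 216, 648]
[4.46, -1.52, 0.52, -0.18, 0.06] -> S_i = 4.46*(-0.34)^i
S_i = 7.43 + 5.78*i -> [7.43, 13.21, 18.99, 24.77, 30.55]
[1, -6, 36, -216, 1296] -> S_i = 1*-6^i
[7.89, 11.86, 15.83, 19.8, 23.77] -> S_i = 7.89 + 3.97*i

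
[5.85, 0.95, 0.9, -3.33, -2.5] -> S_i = Random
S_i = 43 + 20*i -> [43, 63, 83, 103, 123]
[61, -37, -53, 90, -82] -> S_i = Random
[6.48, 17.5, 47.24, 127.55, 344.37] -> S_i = 6.48*2.70^i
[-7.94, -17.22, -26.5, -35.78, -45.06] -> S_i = -7.94 + -9.28*i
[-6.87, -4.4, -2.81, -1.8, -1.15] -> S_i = -6.87*0.64^i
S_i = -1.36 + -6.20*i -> [-1.36, -7.56, -13.76, -19.96, -26.16]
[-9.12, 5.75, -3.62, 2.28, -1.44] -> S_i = -9.12*(-0.63)^i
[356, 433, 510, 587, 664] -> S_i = 356 + 77*i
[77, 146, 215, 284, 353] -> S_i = 77 + 69*i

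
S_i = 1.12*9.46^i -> [1.12, 10.6, 100.23, 948.18, 8969.8]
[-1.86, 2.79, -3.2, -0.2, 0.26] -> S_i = Random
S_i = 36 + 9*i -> [36, 45, 54, 63, 72]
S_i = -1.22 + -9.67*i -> [-1.22, -10.89, -20.56, -30.23, -39.9]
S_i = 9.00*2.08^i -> [9.0, 18.72, 38.94, 80.99, 168.46]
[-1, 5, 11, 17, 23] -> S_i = -1 + 6*i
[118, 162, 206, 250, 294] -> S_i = 118 + 44*i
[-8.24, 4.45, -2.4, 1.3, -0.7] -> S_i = -8.24*(-0.54)^i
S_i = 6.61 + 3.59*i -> [6.61, 10.2, 13.79, 17.38, 20.97]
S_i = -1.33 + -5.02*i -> [-1.33, -6.35, -11.37, -16.39, -21.41]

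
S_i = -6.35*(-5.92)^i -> [-6.35, 37.59, -222.54, 1317.46, -7799.39]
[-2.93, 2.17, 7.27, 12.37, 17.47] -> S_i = -2.93 + 5.10*i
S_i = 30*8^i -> [30, 240, 1920, 15360, 122880]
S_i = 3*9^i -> [3, 27, 243, 2187, 19683]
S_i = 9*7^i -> [9, 63, 441, 3087, 21609]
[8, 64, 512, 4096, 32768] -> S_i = 8*8^i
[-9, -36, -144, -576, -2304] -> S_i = -9*4^i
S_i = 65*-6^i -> [65, -390, 2340, -14040, 84240]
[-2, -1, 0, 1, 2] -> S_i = -2 + 1*i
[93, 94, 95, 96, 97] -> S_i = 93 + 1*i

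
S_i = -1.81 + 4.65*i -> [-1.81, 2.84, 7.49, 12.14, 16.79]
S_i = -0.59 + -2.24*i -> [-0.59, -2.83, -5.07, -7.31, -9.55]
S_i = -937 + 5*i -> [-937, -932, -927, -922, -917]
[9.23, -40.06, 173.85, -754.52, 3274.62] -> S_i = 9.23*(-4.34)^i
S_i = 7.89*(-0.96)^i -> [7.89, -7.57, 7.27, -6.98, 6.7]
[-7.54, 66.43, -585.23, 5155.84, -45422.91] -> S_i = -7.54*(-8.81)^i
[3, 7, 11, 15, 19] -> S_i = 3 + 4*i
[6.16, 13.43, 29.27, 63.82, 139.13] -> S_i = 6.16*2.18^i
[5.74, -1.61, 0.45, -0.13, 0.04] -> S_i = 5.74*(-0.28)^i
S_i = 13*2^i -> [13, 26, 52, 104, 208]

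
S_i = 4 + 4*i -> [4, 8, 12, 16, 20]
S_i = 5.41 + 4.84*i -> [5.41, 10.25, 15.09, 19.93, 24.77]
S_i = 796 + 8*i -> [796, 804, 812, 820, 828]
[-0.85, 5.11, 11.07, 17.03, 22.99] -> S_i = -0.85 + 5.96*i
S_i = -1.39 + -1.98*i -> [-1.39, -3.37, -5.35, -7.33, -9.31]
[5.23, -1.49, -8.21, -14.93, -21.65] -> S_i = 5.23 + -6.72*i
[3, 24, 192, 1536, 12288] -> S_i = 3*8^i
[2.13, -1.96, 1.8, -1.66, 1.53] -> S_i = 2.13*(-0.92)^i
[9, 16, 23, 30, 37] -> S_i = 9 + 7*i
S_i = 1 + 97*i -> [1, 98, 195, 292, 389]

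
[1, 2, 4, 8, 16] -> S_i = 1*2^i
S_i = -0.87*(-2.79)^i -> [-0.87, 2.43, -6.77, 18.89, -52.72]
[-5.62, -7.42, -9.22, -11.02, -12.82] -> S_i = -5.62 + -1.80*i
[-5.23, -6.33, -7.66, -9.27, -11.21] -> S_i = -5.23*1.21^i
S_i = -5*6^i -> [-5, -30, -180, -1080, -6480]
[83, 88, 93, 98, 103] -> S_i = 83 + 5*i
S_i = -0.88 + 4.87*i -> [-0.88, 3.99, 8.86, 13.73, 18.6]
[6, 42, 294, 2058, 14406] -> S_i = 6*7^i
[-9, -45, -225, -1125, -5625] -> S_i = -9*5^i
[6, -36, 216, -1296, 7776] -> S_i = 6*-6^i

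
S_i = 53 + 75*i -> [53, 128, 203, 278, 353]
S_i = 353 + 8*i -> [353, 361, 369, 377, 385]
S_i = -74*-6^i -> [-74, 444, -2664, 15984, -95904]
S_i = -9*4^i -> [-9, -36, -144, -576, -2304]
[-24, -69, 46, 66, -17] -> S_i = Random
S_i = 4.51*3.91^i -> [4.51, 17.63, 68.95, 269.59, 1054.1]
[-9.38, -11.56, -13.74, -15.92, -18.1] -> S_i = -9.38 + -2.18*i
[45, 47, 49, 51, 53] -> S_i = 45 + 2*i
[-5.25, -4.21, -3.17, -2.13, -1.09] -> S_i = -5.25 + 1.04*i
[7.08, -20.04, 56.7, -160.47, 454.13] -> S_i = 7.08*(-2.83)^i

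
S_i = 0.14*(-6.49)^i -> [0.14, -0.91, 5.9, -38.27, 248.37]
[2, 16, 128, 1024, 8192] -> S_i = 2*8^i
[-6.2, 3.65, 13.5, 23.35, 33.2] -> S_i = -6.20 + 9.85*i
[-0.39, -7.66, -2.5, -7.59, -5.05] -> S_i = Random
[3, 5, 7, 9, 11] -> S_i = 3 + 2*i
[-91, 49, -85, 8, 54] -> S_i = Random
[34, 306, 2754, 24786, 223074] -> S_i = 34*9^i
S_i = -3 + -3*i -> [-3, -6, -9, -12, -15]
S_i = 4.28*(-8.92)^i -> [4.28, -38.18, 340.54, -3037.65, 27095.88]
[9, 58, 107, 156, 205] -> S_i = 9 + 49*i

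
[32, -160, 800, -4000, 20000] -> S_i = 32*-5^i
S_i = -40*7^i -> [-40, -280, -1960, -13720, -96040]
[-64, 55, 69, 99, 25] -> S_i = Random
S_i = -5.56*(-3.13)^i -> [-5.56, 17.4, -54.47, 170.49, -533.64]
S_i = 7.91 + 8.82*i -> [7.91, 16.73, 25.55, 34.37, 43.19]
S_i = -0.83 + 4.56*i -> [-0.83, 3.73, 8.29, 12.85, 17.41]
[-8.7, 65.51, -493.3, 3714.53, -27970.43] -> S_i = -8.70*(-7.53)^i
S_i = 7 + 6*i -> [7, 13, 19, 25, 31]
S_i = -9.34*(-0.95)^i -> [-9.34, 8.87, -8.43, 8.01, -7.61]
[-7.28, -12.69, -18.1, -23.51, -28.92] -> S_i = -7.28 + -5.41*i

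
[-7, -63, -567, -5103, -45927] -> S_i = -7*9^i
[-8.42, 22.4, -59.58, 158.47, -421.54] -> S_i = -8.42*(-2.66)^i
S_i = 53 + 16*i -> [53, 69, 85, 101, 117]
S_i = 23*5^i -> [23, 115, 575, 2875, 14375]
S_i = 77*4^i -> [77, 308, 1232, 4928, 19712]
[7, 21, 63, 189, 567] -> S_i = 7*3^i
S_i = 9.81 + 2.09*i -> [9.81, 11.9, 13.99, 16.08, 18.17]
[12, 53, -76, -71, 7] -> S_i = Random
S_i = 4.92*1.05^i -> [4.92, 5.17, 5.42, 5.7, 5.98]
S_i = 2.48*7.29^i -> [2.48, 18.08, 131.8, 960.8, 7004.25]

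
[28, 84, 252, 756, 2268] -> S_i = 28*3^i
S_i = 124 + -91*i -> [124, 33, -58, -149, -240]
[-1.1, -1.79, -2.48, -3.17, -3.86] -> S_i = -1.10 + -0.69*i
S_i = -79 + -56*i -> [-79, -135, -191, -247, -303]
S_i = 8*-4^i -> [8, -32, 128, -512, 2048]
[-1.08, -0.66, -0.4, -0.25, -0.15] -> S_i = -1.08*0.61^i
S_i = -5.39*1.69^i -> [-5.39, -9.11, -15.39, -26.02, -43.97]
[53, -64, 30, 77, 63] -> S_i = Random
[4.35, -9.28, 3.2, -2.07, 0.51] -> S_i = Random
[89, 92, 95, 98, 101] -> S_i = 89 + 3*i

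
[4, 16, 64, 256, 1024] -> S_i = 4*4^i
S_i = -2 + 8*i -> [-2, 6, 14, 22, 30]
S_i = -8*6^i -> [-8, -48, -288, -1728, -10368]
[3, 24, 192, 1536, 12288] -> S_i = 3*8^i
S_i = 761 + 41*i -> [761, 802, 843, 884, 925]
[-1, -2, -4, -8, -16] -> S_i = -1*2^i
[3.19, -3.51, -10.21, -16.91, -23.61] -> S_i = 3.19 + -6.70*i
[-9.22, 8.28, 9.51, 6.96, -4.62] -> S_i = Random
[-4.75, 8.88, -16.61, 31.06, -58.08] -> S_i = -4.75*(-1.87)^i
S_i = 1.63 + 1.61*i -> [1.63, 3.24, 4.85, 6.46, 8.07]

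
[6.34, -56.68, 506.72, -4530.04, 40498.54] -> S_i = 6.34*(-8.94)^i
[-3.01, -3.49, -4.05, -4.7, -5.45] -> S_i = -3.01*1.16^i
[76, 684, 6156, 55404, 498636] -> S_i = 76*9^i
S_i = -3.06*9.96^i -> [-3.06, -30.48, -303.56, -3023.43, -30113.33]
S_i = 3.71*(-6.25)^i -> [3.71, -23.19, 144.92, -905.76, 5661.01]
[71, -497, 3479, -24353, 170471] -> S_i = 71*-7^i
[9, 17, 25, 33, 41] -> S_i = 9 + 8*i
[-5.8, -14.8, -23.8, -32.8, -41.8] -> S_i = -5.80 + -9.00*i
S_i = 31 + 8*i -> [31, 39, 47, 55, 63]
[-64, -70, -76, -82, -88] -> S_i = -64 + -6*i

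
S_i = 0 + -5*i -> [0, -5, -10, -15, -20]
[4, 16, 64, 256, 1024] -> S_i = 4*4^i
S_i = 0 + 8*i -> [0, 8, 16, 24, 32]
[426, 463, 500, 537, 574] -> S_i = 426 + 37*i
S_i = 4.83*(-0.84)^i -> [4.83, -4.06, 3.41, -2.86, 2.4]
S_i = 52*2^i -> [52, 104, 208, 416, 832]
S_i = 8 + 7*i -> [8, 15, 22, 29, 36]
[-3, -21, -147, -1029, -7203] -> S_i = -3*7^i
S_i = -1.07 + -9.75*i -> [-1.07, -10.82, -20.57, -30.32, -40.07]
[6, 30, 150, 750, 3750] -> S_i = 6*5^i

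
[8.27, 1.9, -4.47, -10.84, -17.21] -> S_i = 8.27 + -6.37*i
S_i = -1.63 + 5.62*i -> [-1.63, 3.99, 9.61, 15.23, 20.85]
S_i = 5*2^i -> [5, 10, 20, 40, 80]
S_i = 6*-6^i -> [6, -36, 216, -1296, 7776]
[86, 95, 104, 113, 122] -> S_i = 86 + 9*i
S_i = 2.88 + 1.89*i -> [2.88, 4.77, 6.66, 8.55, 10.44]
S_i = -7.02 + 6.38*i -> [-7.02, -0.64, 5.74, 12.12, 18.5]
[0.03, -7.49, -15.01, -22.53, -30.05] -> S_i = 0.03 + -7.52*i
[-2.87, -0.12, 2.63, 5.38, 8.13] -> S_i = -2.87 + 2.75*i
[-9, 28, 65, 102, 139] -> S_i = -9 + 37*i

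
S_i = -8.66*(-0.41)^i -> [-8.66, 3.55, -1.46, 0.6, -0.24]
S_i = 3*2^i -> [3, 6, 12, 24, 48]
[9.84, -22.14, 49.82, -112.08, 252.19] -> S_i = 9.84*(-2.25)^i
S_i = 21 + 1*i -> [21, 22, 23, 24, 25]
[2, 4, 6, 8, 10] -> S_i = 2 + 2*i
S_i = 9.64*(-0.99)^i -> [9.64, -9.54, 9.45, -9.35, 9.26]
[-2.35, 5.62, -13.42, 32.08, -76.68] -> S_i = -2.35*(-2.39)^i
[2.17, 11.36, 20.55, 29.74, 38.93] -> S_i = 2.17 + 9.19*i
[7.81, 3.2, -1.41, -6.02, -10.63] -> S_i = 7.81 + -4.61*i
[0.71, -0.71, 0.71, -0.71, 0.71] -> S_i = 0.71*(-1.00)^i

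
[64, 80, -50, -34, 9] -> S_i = Random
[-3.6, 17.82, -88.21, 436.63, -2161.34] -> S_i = -3.60*(-4.95)^i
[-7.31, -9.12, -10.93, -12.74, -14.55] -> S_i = -7.31 + -1.81*i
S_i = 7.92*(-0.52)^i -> [7.92, -4.12, 2.14, -1.11, 0.58]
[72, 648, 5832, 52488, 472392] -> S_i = 72*9^i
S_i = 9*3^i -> [9, 27, 81, 243, 729]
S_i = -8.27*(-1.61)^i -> [-8.27, 13.31, -21.44, 34.51, -55.57]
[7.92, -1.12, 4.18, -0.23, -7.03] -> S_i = Random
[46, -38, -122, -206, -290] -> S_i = 46 + -84*i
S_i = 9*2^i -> [9, 18, 36, 72, 144]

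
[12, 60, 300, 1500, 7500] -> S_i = 12*5^i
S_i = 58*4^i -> [58, 232, 928, 3712, 14848]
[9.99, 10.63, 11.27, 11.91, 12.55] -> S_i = 9.99 + 0.64*i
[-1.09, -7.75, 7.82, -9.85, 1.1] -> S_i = Random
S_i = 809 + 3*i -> [809, 812, 815, 818, 821]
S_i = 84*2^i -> [84, 168, 336, 672, 1344]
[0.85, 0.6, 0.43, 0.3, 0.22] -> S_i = 0.85*0.71^i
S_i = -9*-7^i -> [-9, 63, -441, 3087, -21609]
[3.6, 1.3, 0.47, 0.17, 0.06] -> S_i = 3.60*0.36^i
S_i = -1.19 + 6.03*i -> [-1.19, 4.84, 10.87, 16.9, 22.93]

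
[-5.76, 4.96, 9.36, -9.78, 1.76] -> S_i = Random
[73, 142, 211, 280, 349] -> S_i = 73 + 69*i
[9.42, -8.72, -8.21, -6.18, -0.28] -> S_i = Random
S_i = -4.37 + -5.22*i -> [-4.37, -9.59, -14.81, -20.03, -25.25]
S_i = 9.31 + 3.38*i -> [9.31, 12.69, 16.07, 19.45, 22.83]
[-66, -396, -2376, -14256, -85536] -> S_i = -66*6^i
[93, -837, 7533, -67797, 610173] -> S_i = 93*-9^i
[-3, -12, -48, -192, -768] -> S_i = -3*4^i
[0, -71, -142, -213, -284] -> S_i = 0 + -71*i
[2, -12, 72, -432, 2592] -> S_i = 2*-6^i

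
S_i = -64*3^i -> [-64, -192, -576, -1728, -5184]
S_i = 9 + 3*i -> [9, 12, 15, 18, 21]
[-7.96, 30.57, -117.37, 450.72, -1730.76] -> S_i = -7.96*(-3.84)^i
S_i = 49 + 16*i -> [49, 65, 81, 97, 113]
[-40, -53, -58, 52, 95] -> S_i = Random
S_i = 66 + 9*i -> [66, 75, 84, 93, 102]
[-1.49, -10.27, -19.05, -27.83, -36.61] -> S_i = -1.49 + -8.78*i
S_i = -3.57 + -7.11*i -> [-3.57, -10.68, -17.79, -24.9, -32.01]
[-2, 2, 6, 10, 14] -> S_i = -2 + 4*i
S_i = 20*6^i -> [20, 120, 720, 4320, 25920]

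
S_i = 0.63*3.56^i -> [0.63, 2.24, 7.98, 28.42, 101.19]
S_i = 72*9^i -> [72, 648, 5832, 52488, 472392]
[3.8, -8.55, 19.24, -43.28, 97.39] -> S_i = 3.80*(-2.25)^i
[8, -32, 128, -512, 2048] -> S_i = 8*-4^i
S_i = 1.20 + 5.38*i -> [1.2, 6.58, 11.96, 17.34, 22.72]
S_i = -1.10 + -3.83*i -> [-1.1, -4.93, -8.76, -12.59, -16.42]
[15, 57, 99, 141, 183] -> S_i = 15 + 42*i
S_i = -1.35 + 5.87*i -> [-1.35, 4.52, 10.39, 16.26, 22.13]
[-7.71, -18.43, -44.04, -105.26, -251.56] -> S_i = -7.71*2.39^i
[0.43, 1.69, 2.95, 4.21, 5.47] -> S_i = 0.43 + 1.26*i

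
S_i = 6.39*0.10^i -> [6.39, 0.64, 0.06, 0.01, 0.0]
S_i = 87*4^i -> [87, 348, 1392, 5568, 22272]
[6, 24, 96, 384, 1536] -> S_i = 6*4^i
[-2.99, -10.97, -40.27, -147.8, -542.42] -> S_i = -2.99*3.67^i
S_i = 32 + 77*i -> [32, 109, 186, 263, 340]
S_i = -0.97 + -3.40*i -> [-0.97, -4.37, -7.77, -11.17, -14.57]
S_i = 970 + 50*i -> [970, 1020, 1070, 1120, 1170]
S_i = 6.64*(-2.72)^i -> [6.64, -18.06, 49.13, -133.62, 363.45]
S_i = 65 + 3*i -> [65, 68, 71, 74, 77]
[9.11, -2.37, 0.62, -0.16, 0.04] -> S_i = 9.11*(-0.26)^i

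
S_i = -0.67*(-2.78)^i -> [-0.67, 1.86, -5.18, 14.39, -40.02]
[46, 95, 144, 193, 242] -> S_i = 46 + 49*i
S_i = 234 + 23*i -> [234, 257, 280, 303, 326]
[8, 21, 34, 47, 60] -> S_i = 8 + 13*i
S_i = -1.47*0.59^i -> [-1.47, -0.87, -0.51, -0.3, -0.18]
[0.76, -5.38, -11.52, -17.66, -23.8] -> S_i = 0.76 + -6.14*i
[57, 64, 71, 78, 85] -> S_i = 57 + 7*i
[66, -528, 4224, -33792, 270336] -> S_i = 66*-8^i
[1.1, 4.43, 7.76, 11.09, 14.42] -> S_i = 1.10 + 3.33*i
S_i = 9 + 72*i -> [9, 81, 153, 225, 297]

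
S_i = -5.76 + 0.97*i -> [-5.76, -4.79, -3.82, -2.85, -1.88]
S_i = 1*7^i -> [1, 7, 49, 343, 2401]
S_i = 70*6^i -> [70, 420, 2520, 15120, 90720]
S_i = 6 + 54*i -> [6, 60, 114, 168, 222]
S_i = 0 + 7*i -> [0, 7, 14, 21, 28]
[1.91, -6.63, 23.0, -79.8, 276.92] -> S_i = 1.91*(-3.47)^i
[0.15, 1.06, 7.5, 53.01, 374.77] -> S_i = 0.15*7.07^i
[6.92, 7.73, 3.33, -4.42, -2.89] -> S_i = Random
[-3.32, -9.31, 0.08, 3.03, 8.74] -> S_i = Random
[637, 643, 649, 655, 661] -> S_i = 637 + 6*i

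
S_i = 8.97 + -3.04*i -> [8.97, 5.93, 2.89, -0.15, -3.19]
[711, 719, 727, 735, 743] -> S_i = 711 + 8*i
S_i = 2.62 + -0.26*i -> [2.62, 2.36, 2.1, 1.84, 1.58]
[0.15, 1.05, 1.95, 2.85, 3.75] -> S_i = 0.15 + 0.90*i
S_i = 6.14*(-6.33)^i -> [6.14, -38.87, 246.02, -1557.33, 9857.87]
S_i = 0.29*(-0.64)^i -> [0.29, -0.19, 0.12, -0.08, 0.05]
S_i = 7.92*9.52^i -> [7.92, 75.4, 717.79, 6833.39, 65053.85]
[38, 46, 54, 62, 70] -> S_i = 38 + 8*i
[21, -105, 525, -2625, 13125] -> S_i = 21*-5^i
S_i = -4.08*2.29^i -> [-4.08, -9.34, -21.4, -49.0, -112.2]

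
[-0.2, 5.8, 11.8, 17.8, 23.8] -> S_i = -0.20 + 6.00*i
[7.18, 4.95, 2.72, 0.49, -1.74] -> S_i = 7.18 + -2.23*i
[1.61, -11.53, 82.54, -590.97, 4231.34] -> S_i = 1.61*(-7.16)^i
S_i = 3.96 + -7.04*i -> [3.96, -3.08, -10.12, -17.16, -24.2]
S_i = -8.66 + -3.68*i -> [-8.66, -12.34, -16.02, -19.7, -23.38]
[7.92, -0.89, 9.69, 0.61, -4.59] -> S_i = Random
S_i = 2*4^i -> [2, 8, 32, 128, 512]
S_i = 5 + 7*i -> [5, 12, 19, 26, 33]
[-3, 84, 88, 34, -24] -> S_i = Random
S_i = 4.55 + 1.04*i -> [4.55, 5.59, 6.63, 7.67, 8.71]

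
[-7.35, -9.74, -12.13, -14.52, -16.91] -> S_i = -7.35 + -2.39*i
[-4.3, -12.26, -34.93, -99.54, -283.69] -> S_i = -4.30*2.85^i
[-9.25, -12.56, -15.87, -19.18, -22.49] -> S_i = -9.25 + -3.31*i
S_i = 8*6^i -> [8, 48, 288, 1728, 10368]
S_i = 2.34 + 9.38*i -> [2.34, 11.72, 21.1, 30.48, 39.86]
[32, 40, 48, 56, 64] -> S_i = 32 + 8*i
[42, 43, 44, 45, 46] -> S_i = 42 + 1*i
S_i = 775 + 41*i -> [775, 816, 857, 898, 939]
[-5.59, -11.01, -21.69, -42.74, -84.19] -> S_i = -5.59*1.97^i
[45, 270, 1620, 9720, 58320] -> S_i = 45*6^i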